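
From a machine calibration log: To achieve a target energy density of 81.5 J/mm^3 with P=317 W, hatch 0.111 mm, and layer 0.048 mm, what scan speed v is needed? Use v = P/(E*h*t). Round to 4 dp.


v = 317 / (81.5*0.111*0.048) = 730.0245 mm/s


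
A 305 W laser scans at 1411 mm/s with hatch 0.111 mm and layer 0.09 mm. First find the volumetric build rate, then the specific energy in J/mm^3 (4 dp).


Build rate = 1411 * 0.111 * 0.09 = 14.09589 mm^3/s
SE = 305 / 14.09589 = 21.6375 J/mm^3


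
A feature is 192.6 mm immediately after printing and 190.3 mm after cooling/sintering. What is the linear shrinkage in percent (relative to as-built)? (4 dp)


Shrinkage = ((192.6-190.3)/192.6)*100 = 1.1942 %


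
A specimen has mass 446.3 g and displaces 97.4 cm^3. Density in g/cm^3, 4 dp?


rho = 446.3 / 97.4 = 4.5821 g/cm^3


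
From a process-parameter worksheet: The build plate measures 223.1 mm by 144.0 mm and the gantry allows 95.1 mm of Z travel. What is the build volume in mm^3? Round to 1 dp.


V = 223.1 * 144.0 * 95.1 = 3055220.6 mm^3


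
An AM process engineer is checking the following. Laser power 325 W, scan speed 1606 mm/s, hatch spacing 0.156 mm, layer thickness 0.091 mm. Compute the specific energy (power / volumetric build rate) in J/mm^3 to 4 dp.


Build rate = 1606 * 0.156 * 0.091 = 22.798776 mm^3/s
SE = 325 / 22.798776 = 14.2552 J/mm^3


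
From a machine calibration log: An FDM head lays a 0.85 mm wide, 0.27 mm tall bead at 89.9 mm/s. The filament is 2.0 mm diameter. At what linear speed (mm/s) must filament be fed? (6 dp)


Q = 0.85 * 0.27 * 89.9 = 20.63205 mm^3/s
A_fil = pi*(2.0/2)^2 = 3.14159265 mm^2
v_feed = 20.63205 / 3.14159265 = 6.567385 mm/s


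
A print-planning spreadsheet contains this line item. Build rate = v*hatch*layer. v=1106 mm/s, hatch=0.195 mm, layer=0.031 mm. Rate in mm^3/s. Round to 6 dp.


Rate = 1106 * 0.195 * 0.031 = 6.68577 mm^3/s


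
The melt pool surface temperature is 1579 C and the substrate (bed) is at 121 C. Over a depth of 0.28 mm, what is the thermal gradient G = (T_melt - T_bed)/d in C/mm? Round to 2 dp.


G = (1579-121)/0.28 = 5207.14 C/mm


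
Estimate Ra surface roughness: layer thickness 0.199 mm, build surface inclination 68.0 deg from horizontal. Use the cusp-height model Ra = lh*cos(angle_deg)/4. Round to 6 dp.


Ra = 0.199 * cos(68.0) / 4 = 0.018637 mm


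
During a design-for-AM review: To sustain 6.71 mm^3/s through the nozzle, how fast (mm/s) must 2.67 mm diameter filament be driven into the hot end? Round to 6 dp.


A = pi*(2.67/2)^2 = 5.599025
v = 6.71 / 5.599025 = 1.198423 mm/s


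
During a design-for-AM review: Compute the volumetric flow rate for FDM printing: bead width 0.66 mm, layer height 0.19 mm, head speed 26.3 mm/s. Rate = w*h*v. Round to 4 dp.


Rate = 0.66 * 0.19 * 26.3 = 3.298 mm^3/s


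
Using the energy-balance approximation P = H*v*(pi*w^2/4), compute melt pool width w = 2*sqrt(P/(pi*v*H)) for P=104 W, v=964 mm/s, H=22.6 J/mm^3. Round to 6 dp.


w = 2*sqrt(104/(pi*964*22.6)) = 0.077961 mm


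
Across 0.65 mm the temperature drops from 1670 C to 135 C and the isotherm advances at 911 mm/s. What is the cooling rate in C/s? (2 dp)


G = (1670-135)/0.65 = 2361.53846154 C/mm
CR = 2361.53846154 * 911 = 2151361.54 C/s


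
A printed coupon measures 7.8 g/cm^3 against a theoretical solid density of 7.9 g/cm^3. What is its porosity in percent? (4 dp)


Porosity = (1-7.8/7.9)*100 = 1.2658 %


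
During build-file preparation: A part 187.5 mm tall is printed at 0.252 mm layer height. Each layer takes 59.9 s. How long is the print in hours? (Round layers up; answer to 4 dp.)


Layers = ceil(187.5/0.252) = 745
t = 745 * 59.9 / 3600 = 12.396 hrs


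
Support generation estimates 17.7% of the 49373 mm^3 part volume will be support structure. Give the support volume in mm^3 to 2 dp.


V_support = 49373 * 0.177 = 8739.02 mm^3


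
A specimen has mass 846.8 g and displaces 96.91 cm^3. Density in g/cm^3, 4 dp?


rho = 846.8 / 96.91 = 8.738 g/cm^3


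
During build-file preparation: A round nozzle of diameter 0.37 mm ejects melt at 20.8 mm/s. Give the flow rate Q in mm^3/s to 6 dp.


A = pi*(0.37/2)^2 = 0.10752101 mm^2
Q = 0.10752101 * 20.8 = 2.236437 mm^3/s


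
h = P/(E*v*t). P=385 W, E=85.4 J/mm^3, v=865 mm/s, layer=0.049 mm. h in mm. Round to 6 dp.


h = 385 / (85.4*865*0.049) = 0.106363 mm


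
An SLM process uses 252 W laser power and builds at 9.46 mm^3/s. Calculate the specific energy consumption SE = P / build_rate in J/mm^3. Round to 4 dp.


SE = 252 / 9.46 = 26.6385 J/mm^3


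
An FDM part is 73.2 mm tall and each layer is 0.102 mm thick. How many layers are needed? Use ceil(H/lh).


Layers = ceil(73.2/0.102) = 718


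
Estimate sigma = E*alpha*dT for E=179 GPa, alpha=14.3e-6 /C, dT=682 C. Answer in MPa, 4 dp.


sigma = 179*1000 * 14.3e-6 * 682 = 1745.7154 MPa


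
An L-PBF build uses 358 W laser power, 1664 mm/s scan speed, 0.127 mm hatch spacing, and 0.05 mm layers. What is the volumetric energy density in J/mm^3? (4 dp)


E = 358 / (1664*0.127*0.05) = 33.881 J/mm^3


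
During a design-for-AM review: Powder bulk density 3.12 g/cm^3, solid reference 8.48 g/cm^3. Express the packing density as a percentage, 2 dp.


Packing = (3.12/8.48)*100 = 36.79 %


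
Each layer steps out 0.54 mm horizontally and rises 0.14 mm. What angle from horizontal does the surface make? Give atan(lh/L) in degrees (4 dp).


angle = atan(0.14/0.54) = 14.5345 degrees


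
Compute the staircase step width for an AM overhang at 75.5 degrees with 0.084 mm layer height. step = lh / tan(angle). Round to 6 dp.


step = 0.084 / tan(75.5) = 0.021724 mm


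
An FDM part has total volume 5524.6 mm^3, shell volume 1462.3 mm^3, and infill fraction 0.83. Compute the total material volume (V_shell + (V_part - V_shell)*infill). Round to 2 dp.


V_infill = (5524.6 - 1462.3) * 0.83 = 3371.71
V_total = 1462.3 + 3371.71 = 4834.01 mm^3


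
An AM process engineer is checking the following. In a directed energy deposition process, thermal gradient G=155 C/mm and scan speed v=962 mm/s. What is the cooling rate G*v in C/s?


CR = 155 * 962 = 149110 C/s


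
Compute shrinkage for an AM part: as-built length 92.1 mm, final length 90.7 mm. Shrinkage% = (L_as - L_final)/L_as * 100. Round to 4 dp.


Shrinkage = ((92.1-90.7)/92.1)*100 = 1.5201 %


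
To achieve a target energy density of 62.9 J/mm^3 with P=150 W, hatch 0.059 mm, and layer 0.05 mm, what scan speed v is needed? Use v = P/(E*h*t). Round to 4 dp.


v = 150 / (62.9*0.059*0.05) = 808.3857 mm/s


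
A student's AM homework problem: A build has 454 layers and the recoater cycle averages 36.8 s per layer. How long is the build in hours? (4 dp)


t = 454 * 36.8 / 3600 = 4.6409 hrs


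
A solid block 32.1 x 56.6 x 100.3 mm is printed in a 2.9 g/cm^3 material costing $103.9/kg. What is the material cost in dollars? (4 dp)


V = 32.1 * 56.6 * 100.3 = 182231.058 mm^3 = 182.231058 cm^3
Mass = 182.231058 * 2.9 / 1000 = 0.52847007 kg
Cost = 0.52847007 * 103.9 = 54.908 $


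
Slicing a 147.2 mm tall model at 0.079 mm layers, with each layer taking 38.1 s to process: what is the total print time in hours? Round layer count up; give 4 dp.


Layers = ceil(147.2/0.079) = 1864
t = 1864 * 38.1 / 3600 = 19.7273 hrs


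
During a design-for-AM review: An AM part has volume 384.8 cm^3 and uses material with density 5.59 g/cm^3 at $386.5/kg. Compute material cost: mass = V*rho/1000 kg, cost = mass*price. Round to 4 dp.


Mass = 384.8*5.59/1000 = 2.151032 kg
Cost = 2.151032 * 386.5 = 831.3739 $


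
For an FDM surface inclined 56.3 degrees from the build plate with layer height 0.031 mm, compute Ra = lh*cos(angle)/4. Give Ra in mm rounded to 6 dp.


Ra = 0.031 * cos(56.3) / 4 = 0.0043 mm


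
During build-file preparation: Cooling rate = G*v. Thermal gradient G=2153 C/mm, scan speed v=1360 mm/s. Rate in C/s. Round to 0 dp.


CR = 2153 * 1360 = 2928080 C/s


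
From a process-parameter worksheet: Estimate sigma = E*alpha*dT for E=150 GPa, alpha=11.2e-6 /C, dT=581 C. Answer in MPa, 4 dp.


sigma = 150*1000 * 11.2e-6 * 581 = 976.08 MPa


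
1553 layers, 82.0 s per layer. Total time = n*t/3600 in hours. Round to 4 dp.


t = 1553 * 82.0 / 3600 = 35.3739 hrs


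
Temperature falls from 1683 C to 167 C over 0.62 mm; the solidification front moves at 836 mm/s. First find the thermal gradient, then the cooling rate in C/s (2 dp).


G = (1683-167)/0.62 = 2445.16129032 C/mm
CR = 2445.16129032 * 836 = 2044154.84 C/s


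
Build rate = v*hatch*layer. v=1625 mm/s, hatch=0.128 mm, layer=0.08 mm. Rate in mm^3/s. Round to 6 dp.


Rate = 1625 * 0.128 * 0.08 = 16.64 mm^3/s


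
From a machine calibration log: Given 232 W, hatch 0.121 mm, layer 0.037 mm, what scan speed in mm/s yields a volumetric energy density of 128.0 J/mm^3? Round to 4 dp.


v = 232 / (128.0*0.121*0.037) = 404.847 mm/s


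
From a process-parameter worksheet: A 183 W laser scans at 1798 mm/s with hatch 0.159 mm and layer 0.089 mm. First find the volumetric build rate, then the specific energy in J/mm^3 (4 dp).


Build rate = 1798 * 0.159 * 0.089 = 25.443498 mm^3/s
SE = 183 / 25.443498 = 7.1924 J/mm^3


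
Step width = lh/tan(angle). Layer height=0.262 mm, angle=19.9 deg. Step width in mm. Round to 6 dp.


step = 0.262 / tan(19.9) = 0.723767 mm


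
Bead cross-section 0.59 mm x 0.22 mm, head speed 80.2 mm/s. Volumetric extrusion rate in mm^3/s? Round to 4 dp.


Rate = 0.59 * 0.22 * 80.2 = 10.41 mm^3/s


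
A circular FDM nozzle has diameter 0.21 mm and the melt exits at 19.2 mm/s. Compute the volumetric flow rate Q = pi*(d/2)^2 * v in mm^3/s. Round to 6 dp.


A = pi*(0.21/2)^2 = 0.03463606 mm^2
Q = 0.03463606 * 19.2 = 0.665012 mm^3/s


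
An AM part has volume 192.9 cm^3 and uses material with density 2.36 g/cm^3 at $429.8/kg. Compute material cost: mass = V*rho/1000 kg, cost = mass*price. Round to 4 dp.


Mass = 192.9*2.36/1000 = 0.455244 kg
Cost = 0.455244 * 429.8 = 195.6639 $


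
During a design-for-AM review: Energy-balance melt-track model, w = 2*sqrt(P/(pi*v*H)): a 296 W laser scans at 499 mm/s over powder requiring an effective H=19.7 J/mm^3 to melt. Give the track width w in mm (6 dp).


w = 2*sqrt(296/(pi*499*19.7)) = 0.195802 mm


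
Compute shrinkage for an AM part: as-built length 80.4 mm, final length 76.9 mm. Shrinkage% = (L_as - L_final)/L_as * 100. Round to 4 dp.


Shrinkage = ((80.4-76.9)/80.4)*100 = 4.3532 %


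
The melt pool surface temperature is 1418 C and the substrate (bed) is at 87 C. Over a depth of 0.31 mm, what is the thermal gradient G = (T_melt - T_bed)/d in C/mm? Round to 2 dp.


G = (1418-87)/0.31 = 4293.55 C/mm


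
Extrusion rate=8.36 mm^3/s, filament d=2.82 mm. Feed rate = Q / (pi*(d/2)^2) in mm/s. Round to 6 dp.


A = pi*(2.82/2)^2 = 6.2458
v = 8.36 / 6.2458 = 1.338499 mm/s


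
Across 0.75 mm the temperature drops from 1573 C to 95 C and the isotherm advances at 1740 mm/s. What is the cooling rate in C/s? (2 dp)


G = (1573-95)/0.75 = 1970.66666667 C/mm
CR = 1970.66666667 * 1740 = 3428960.0 C/s


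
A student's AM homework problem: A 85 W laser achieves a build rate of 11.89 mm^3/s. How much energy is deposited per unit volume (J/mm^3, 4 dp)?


SE = 85 / 11.89 = 7.1489 J/mm^3


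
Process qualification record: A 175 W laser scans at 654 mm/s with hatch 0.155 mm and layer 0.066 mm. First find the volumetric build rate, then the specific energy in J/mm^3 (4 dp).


Build rate = 654 * 0.155 * 0.066 = 6.69042 mm^3/s
SE = 175 / 6.69042 = 26.1568 J/mm^3


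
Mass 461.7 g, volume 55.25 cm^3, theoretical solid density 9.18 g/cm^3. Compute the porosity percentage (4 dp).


rho_part = 461.7 / 55.25 = 8.35656109 g/cm^3
Porosity = (1 - 8.35656109/9.18)*100 = 8.9699 %


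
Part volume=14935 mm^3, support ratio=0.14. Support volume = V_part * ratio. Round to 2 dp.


V_support = 14935 * 0.14 = 2090.9 mm^3


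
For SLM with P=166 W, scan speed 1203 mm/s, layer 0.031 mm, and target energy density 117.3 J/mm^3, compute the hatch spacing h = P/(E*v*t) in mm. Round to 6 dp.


h = 166 / (117.3*1203*0.031) = 0.037947 mm


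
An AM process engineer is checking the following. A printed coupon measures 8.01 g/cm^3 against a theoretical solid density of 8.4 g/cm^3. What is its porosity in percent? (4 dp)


Porosity = (1-8.01/8.4)*100 = 4.6429 %


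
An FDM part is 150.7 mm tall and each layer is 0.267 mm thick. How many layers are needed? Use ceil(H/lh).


Layers = ceil(150.7/0.267) = 565


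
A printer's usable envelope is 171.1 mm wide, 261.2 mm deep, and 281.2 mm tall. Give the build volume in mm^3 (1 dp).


V = 171.1 * 261.2 * 281.2 = 12567199.2 mm^3


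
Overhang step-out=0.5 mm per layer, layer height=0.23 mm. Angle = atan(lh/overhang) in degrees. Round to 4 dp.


angle = atan(0.23/0.5) = 24.7024 degrees


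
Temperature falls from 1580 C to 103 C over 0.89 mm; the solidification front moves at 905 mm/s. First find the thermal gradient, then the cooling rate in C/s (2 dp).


G = (1580-103)/0.89 = 1659.5505618 C/mm
CR = 1659.5505618 * 905 = 1501893.26 C/s


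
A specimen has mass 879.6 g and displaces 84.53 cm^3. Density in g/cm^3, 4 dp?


rho = 879.6 / 84.53 = 10.4058 g/cm^3


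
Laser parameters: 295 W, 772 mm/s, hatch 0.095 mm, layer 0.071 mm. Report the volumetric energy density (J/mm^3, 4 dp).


E = 295 / (772*0.095*0.071) = 56.653 J/mm^3


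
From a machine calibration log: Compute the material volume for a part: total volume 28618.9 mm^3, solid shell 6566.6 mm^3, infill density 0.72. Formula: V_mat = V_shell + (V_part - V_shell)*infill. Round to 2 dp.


V_infill = (28618.9 - 6566.6) * 0.72 = 15877.66
V_total = 6566.6 + 15877.66 = 22444.26 mm^3


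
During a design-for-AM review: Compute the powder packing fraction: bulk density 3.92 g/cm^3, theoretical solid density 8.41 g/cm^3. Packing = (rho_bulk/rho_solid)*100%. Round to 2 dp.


Packing = (3.92/8.41)*100 = 46.61 %


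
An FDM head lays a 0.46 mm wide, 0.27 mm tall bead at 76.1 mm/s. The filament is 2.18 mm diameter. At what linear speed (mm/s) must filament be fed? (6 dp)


Q = 0.46 * 0.27 * 76.1 = 9.45162 mm^3/s
A_fil = pi*(2.18/2)^2 = 3.73252623 mm^2
v_feed = 9.45162 / 3.73252623 = 2.532231 mm/s


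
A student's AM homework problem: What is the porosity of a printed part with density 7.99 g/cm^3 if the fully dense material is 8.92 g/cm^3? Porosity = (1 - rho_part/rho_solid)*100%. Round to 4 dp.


Porosity = (1-7.99/8.92)*100 = 10.426 %


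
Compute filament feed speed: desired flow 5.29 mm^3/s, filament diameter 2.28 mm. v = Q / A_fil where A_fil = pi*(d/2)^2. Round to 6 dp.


A = pi*(2.28/2)^2 = 4.082814
v = 5.29 / 4.082814 = 1.295675 mm/s


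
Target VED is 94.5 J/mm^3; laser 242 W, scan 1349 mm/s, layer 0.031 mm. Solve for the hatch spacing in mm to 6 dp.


h = 242 / (94.5*1349*0.031) = 0.061236 mm


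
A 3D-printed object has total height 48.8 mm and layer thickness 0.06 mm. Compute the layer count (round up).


Layers = ceil(48.8/0.06) = 814


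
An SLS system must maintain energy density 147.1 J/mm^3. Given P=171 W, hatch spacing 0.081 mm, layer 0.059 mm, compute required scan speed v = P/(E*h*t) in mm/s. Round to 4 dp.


v = 171 / (147.1*0.081*0.059) = 243.2464 mm/s


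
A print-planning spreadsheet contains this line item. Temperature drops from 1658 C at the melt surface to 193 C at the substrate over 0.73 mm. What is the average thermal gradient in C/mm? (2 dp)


G = (1658-193)/0.73 = 2006.85 C/mm


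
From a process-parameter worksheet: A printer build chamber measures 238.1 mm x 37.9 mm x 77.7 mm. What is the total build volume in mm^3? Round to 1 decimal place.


V = 238.1 * 37.9 * 77.7 = 701164.0 mm^3


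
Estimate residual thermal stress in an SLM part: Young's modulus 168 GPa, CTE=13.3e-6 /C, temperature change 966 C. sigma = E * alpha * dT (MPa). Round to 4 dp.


sigma = 168*1000 * 13.3e-6 * 966 = 2158.4304 MPa


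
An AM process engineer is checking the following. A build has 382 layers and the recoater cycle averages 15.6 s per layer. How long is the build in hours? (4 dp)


t = 382 * 15.6 / 3600 = 1.6553 hrs


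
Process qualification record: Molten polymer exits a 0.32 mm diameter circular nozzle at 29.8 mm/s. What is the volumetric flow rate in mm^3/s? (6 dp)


A = pi*(0.32/2)^2 = 0.08042477 mm^2
Q = 0.08042477 * 29.8 = 2.396658 mm^3/s


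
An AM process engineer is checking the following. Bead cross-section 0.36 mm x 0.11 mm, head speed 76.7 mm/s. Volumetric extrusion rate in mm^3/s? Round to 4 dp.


Rate = 0.36 * 0.11 * 76.7 = 3.0373 mm^3/s


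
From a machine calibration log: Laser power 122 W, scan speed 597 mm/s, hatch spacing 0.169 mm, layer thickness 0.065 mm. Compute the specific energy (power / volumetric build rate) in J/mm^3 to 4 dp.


Build rate = 597 * 0.169 * 0.065 = 6.558045 mm^3/s
SE = 122 / 6.558045 = 18.6031 J/mm^3


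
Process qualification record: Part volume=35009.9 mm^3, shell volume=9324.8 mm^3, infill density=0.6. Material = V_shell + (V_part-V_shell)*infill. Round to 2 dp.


V_infill = (35009.9 - 9324.8) * 0.6 = 15411.06
V_total = 9324.8 + 15411.06 = 24735.86 mm^3


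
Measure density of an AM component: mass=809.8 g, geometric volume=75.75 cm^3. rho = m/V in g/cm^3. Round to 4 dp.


rho = 809.8 / 75.75 = 10.6904 g/cm^3


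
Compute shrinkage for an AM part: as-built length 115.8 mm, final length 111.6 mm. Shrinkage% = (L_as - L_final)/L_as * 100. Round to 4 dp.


Shrinkage = ((115.8-111.6)/115.8)*100 = 3.6269 %


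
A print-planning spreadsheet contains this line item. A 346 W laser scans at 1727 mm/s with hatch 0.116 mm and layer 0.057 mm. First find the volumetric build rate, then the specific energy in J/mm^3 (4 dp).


Build rate = 1727 * 0.116 * 0.057 = 11.418924 mm^3/s
SE = 346 / 11.418924 = 30.3006 J/mm^3


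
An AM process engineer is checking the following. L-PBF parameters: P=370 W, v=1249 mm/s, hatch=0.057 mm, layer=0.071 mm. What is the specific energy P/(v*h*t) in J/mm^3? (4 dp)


Build rate = 1249 * 0.057 * 0.071 = 5.054703 mm^3/s
SE = 370 / 5.054703 = 73.1992 J/mm^3


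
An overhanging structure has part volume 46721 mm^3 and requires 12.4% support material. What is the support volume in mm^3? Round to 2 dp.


V_support = 46721 * 0.124 = 5793.4 mm^3


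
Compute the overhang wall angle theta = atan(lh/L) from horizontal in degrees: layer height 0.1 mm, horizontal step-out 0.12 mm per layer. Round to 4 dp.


angle = atan(0.1/0.12) = 39.8056 degrees


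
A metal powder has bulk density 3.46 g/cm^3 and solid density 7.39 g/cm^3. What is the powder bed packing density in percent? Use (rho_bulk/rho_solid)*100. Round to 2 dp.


Packing = (3.46/7.39)*100 = 46.82 %


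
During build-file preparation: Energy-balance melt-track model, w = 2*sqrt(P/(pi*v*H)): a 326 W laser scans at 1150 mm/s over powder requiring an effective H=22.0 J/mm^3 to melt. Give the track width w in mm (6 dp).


w = 2*sqrt(326/(pi*1150*22.0)) = 0.128087 mm


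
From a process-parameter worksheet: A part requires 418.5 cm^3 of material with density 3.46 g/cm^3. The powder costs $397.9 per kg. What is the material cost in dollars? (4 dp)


Mass = 418.5*3.46/1000 = 1.44801 kg
Cost = 1.44801 * 397.9 = 576.1632 $


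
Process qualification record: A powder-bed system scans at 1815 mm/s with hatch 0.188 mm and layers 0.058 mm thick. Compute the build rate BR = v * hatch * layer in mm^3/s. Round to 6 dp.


Rate = 1815 * 0.188 * 0.058 = 19.79076 mm^3/s


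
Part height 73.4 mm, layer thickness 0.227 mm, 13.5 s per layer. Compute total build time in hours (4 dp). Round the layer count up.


Layers = ceil(73.4/0.227) = 324
t = 324 * 13.5 / 3600 = 1.215 hrs


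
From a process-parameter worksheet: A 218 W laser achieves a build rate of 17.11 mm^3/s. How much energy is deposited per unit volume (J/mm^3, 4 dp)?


SE = 218 / 17.11 = 12.7411 J/mm^3


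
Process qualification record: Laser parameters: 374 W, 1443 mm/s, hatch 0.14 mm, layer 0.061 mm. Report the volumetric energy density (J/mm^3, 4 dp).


E = 374 / (1443*0.14*0.061) = 30.3492 J/mm^3


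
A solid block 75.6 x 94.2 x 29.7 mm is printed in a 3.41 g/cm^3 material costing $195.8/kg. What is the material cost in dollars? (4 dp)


V = 75.6 * 94.2 * 29.7 = 211509.144 mm^3 = 211.509144 cm^3
Mass = 211.509144 * 3.41 / 1000 = 0.72124618 kg
Cost = 0.72124618 * 195.8 = 141.22 $


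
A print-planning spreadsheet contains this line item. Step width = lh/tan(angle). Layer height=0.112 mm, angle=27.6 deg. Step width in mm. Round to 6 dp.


step = 0.112 / tan(27.6) = 0.214236 mm


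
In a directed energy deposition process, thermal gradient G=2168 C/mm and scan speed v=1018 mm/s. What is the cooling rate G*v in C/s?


CR = 2168 * 1018 = 2207024 C/s


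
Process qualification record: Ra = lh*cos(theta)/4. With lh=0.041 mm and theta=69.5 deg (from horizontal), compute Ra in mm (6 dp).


Ra = 0.041 * cos(69.5) / 4 = 0.00359 mm


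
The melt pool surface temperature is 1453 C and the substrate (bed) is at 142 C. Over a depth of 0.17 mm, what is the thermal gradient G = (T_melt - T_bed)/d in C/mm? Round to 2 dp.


G = (1453-142)/0.17 = 7711.76 C/mm


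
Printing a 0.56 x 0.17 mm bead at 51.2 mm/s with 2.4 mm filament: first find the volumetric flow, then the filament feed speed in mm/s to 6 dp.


Q = 0.56 * 0.17 * 51.2 = 4.87424 mm^3/s
A_fil = pi*(2.4/2)^2 = 4.52389342 mm^2
v_feed = 4.87424 / 4.52389342 = 1.077444 mm/s


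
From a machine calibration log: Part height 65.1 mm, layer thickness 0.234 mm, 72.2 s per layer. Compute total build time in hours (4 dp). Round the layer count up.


Layers = ceil(65.1/0.234) = 279
t = 279 * 72.2 / 3600 = 5.5955 hrs


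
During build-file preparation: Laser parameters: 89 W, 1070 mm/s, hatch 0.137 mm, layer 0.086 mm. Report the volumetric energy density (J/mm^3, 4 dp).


E = 89 / (1070*0.137*0.086) = 7.0597 J/mm^3


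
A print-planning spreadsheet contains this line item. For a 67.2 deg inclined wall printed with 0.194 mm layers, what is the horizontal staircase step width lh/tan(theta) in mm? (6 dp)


step = 0.194 / tan(67.2) = 0.08155 mm


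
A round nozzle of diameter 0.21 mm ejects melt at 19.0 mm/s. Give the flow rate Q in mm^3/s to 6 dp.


A = pi*(0.21/2)^2 = 0.03463606 mm^2
Q = 0.03463606 * 19.0 = 0.658085 mm^3/s


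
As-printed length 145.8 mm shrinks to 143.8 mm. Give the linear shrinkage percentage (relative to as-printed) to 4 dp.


Shrinkage = ((145.8-143.8)/145.8)*100 = 1.3717 %


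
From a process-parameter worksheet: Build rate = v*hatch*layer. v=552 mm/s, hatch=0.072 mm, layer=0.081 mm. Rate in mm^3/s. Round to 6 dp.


Rate = 552 * 0.072 * 0.081 = 3.219264 mm^3/s


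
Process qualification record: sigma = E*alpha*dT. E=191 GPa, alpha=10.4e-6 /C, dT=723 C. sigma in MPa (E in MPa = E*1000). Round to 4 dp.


sigma = 191*1000 * 10.4e-6 * 723 = 1436.1672 MPa


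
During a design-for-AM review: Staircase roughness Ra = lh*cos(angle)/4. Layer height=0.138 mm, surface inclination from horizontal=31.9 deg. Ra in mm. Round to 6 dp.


Ra = 0.138 * cos(31.9) / 4 = 0.02929 mm


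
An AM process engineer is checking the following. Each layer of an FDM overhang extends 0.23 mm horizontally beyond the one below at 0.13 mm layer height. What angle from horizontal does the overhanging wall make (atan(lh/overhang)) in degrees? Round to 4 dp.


angle = atan(0.13/0.23) = 29.4759 degrees


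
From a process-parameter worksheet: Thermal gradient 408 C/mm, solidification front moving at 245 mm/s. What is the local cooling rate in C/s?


CR = 408 * 245 = 99960 C/s


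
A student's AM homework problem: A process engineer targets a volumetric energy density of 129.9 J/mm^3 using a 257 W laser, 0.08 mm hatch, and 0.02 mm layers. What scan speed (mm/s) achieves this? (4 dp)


v = 257 / (129.9*0.08*0.02) = 1236.5281 mm/s


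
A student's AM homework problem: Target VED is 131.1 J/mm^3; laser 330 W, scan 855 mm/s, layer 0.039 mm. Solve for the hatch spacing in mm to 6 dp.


h = 330 / (131.1*855*0.039) = 0.075488 mm


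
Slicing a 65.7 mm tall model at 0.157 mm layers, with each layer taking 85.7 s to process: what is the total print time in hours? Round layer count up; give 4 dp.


Layers = ceil(65.7/0.157) = 419
t = 419 * 85.7 / 3600 = 9.9745 hrs


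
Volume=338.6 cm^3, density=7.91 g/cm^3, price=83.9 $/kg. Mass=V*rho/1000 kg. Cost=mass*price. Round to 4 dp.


Mass = 338.6*7.91/1000 = 2.678326 kg
Cost = 2.678326 * 83.9 = 224.7116 $


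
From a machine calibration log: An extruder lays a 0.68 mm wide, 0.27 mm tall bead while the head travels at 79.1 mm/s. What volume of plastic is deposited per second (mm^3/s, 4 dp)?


Rate = 0.68 * 0.27 * 79.1 = 14.5228 mm^3/s


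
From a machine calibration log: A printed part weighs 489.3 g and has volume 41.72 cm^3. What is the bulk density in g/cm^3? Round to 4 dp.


rho = 489.3 / 41.72 = 11.7282 g/cm^3


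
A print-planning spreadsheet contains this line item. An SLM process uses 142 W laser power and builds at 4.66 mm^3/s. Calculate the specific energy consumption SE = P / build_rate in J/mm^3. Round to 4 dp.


SE = 142 / 4.66 = 30.4721 J/mm^3


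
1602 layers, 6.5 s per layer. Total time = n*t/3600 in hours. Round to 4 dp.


t = 1602 * 6.5 / 3600 = 2.8925 hrs


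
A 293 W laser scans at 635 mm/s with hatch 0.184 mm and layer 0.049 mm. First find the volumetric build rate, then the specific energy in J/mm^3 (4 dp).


Build rate = 635 * 0.184 * 0.049 = 5.72516 mm^3/s
SE = 293 / 5.72516 = 51.1776 J/mm^3


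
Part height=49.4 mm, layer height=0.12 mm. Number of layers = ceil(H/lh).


Layers = ceil(49.4/0.12) = 412


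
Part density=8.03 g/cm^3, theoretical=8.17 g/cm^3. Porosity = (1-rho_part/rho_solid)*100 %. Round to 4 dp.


Porosity = (1-8.03/8.17)*100 = 1.7136 %


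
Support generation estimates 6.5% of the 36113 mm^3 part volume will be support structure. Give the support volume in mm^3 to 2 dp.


V_support = 36113 * 0.065 = 2347.35 mm^3


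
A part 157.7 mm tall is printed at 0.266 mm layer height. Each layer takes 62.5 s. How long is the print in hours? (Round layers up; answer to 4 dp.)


Layers = ceil(157.7/0.266) = 593
t = 593 * 62.5 / 3600 = 10.2951 hrs


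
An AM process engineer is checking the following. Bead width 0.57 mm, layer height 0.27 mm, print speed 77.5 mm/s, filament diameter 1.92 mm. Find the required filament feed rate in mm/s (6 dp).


Q = 0.57 * 0.27 * 77.5 = 11.92725 mm^3/s
A_fil = pi*(1.92/2)^2 = 2.89529179 mm^2
v_feed = 11.92725 / 2.89529179 = 4.119533 mm/s


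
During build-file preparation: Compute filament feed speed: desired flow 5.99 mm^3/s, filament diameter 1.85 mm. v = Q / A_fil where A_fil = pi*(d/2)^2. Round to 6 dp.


A = pi*(1.85/2)^2 = 2.688025
v = 5.99 / 2.688025 = 2.228402 mm/s


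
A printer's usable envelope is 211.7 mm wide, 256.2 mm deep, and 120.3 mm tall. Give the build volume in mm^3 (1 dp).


V = 211.7 * 256.2 * 120.3 = 6524776.1 mm^3


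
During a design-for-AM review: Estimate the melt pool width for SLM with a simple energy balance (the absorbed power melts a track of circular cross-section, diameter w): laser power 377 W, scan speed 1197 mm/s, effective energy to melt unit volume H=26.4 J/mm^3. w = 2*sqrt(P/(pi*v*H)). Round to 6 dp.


w = 2*sqrt(377/(pi*1197*26.4)) = 0.123247 mm


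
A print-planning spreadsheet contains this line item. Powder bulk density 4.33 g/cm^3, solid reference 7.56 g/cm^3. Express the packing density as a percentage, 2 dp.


Packing = (4.33/7.56)*100 = 57.28 %


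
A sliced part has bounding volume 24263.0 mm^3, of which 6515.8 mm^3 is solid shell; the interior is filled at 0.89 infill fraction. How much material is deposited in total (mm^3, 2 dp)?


V_infill = (24263.0 - 6515.8) * 0.89 = 15795.01
V_total = 6515.8 + 15795.01 = 22310.81 mm^3


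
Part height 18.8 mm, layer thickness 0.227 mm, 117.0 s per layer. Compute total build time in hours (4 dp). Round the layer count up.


Layers = ceil(18.8/0.227) = 83
t = 83 * 117.0 / 3600 = 2.6975 hrs


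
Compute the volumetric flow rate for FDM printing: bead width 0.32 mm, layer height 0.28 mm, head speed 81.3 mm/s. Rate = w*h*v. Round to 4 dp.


Rate = 0.32 * 0.28 * 81.3 = 7.2845 mm^3/s


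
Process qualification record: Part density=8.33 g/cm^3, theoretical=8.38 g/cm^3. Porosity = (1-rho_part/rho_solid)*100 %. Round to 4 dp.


Porosity = (1-8.33/8.38)*100 = 0.5967 %


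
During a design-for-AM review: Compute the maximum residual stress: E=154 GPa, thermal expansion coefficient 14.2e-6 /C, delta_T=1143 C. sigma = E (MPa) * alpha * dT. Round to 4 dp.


sigma = 154*1000 * 14.2e-6 * 1143 = 2499.5124 MPa


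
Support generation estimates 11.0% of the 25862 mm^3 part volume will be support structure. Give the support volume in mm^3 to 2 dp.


V_support = 25862 * 0.11 = 2844.82 mm^3


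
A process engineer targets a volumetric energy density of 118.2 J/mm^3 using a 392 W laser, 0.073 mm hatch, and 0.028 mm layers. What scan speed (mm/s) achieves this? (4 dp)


v = 392 / (118.2*0.073*0.028) = 1622.5112 mm/s


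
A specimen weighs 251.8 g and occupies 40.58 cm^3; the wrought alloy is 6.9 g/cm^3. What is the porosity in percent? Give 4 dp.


rho_part = 251.8 / 40.58 = 6.20502711 g/cm^3
Porosity = (1 - 6.20502711/6.9)*100 = 10.0721 %


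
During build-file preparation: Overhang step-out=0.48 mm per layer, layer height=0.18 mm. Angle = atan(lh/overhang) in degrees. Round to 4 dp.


angle = atan(0.18/0.48) = 20.556 degrees


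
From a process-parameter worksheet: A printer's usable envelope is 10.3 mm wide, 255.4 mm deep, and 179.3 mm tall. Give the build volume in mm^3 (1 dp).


V = 10.3 * 255.4 * 179.3 = 471670.2 mm^3


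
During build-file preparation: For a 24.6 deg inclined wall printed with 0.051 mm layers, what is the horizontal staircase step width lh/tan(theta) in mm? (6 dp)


step = 0.051 / tan(24.6) = 0.111394 mm


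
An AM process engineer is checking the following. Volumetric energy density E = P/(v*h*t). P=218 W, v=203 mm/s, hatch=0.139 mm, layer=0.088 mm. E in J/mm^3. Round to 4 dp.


E = 218 / (203*0.139*0.088) = 87.7936 J/mm^3


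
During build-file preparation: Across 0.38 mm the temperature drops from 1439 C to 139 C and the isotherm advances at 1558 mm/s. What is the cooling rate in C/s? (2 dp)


G = (1439-139)/0.38 = 3421.05263158 C/mm
CR = 3421.05263158 * 1558 = 5330000.0 C/s


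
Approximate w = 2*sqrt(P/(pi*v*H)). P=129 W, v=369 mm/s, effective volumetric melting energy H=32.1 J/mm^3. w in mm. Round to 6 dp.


w = 2*sqrt(129/(pi*369*32.1)) = 0.117756 mm


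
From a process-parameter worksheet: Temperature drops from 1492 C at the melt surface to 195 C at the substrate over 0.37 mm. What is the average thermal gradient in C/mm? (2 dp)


G = (1492-195)/0.37 = 3505.41 C/mm


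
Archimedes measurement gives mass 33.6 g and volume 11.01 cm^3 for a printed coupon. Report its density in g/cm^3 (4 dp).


rho = 33.6 / 11.01 = 3.0518 g/cm^3


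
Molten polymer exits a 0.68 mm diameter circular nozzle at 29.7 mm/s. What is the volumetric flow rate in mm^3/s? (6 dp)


A = pi*(0.68/2)^2 = 0.36316811 mm^2
Q = 0.36316811 * 29.7 = 10.786093 mm^3/s


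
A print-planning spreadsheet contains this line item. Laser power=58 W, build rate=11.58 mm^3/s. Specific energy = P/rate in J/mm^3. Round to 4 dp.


SE = 58 / 11.58 = 5.0086 J/mm^3


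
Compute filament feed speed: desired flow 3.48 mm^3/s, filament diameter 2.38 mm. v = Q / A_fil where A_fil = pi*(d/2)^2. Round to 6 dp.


A = pi*(2.38/2)^2 = 4.448809
v = 3.48 / 4.448809 = 0.782232 mm/s


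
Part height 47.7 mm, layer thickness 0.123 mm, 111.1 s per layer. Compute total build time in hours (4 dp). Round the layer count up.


Layers = ceil(47.7/0.123) = 388
t = 388 * 111.1 / 3600 = 11.9741 hrs


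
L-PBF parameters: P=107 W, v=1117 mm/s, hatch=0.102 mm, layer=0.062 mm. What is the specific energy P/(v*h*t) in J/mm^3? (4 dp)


Build rate = 1117 * 0.102 * 0.062 = 7.063908 mm^3/s
SE = 107 / 7.063908 = 15.1474 J/mm^3


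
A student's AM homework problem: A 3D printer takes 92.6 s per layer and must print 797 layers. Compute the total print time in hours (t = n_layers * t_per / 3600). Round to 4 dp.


t = 797 * 92.6 / 3600 = 20.5006 hrs


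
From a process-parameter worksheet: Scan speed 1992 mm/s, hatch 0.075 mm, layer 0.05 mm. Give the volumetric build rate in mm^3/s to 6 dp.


Rate = 1992 * 0.075 * 0.05 = 7.47 mm^3/s


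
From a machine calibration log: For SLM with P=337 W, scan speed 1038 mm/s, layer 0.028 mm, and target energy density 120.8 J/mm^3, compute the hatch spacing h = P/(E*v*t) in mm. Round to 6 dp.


h = 337 / (120.8*1038*0.028) = 0.095986 mm


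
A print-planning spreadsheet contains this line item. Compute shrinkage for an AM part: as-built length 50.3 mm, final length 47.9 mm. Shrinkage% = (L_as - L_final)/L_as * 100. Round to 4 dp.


Shrinkage = ((50.3-47.9)/50.3)*100 = 4.7714 %


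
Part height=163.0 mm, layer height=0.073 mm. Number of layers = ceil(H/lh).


Layers = ceil(163.0/0.073) = 2233


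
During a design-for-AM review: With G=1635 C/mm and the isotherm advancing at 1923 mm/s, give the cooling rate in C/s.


CR = 1635 * 1923 = 3144105 C/s


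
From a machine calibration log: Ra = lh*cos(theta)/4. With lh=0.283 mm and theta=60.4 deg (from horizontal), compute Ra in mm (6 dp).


Ra = 0.283 * cos(60.4) / 4 = 0.034946 mm


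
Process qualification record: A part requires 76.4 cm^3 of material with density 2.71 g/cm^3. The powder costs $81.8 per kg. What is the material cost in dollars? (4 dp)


Mass = 76.4*2.71/1000 = 0.207044 kg
Cost = 0.207044 * 81.8 = 16.9362 $


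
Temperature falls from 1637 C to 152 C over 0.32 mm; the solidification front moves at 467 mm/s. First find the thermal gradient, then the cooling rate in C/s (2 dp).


G = (1637-152)/0.32 = 4640.625 C/mm
CR = 4640.625 * 467 = 2167171.88 C/s


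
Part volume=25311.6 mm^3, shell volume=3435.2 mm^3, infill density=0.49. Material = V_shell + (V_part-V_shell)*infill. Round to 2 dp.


V_infill = (25311.6 - 3435.2) * 0.49 = 10719.44
V_total = 3435.2 + 10719.44 = 14154.64 mm^3


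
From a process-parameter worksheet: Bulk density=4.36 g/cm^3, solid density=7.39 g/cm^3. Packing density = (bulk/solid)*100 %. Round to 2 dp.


Packing = (4.36/7.39)*100 = 59.0 %


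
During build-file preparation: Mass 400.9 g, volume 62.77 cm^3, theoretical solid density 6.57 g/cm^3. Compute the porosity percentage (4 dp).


rho_part = 400.9 / 62.77 = 6.38680899 g/cm^3
Porosity = (1 - 6.38680899/6.57)*100 = 2.7883 %


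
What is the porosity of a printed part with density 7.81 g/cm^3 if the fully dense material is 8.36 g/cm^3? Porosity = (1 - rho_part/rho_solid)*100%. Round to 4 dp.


Porosity = (1-7.81/8.36)*100 = 6.5789 %


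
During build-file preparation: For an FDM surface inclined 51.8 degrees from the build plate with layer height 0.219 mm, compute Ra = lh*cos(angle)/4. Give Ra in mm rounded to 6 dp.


Ra = 0.219 * cos(51.8) / 4 = 0.033858 mm


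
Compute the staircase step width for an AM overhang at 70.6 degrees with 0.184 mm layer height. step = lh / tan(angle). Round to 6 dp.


step = 0.184 / tan(70.6) = 0.064797 mm


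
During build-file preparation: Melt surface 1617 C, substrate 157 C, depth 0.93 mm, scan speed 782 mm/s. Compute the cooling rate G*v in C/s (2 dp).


G = (1617-157)/0.93 = 1569.89247312 C/mm
CR = 1569.89247312 * 782 = 1227655.91 C/s


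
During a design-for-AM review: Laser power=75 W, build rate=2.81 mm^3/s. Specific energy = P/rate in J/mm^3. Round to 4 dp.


SE = 75 / 2.81 = 26.6904 J/mm^3


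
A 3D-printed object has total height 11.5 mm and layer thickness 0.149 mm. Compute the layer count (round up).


Layers = ceil(11.5/0.149) = 78


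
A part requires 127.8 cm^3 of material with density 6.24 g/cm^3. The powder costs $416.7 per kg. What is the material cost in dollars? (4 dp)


Mass = 127.8*6.24/1000 = 0.797472 kg
Cost = 0.797472 * 416.7 = 332.3066 $


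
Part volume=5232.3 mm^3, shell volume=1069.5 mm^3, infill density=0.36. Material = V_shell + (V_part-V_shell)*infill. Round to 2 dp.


V_infill = (5232.3 - 1069.5) * 0.36 = 1498.61
V_total = 1069.5 + 1498.61 = 2568.11 mm^3


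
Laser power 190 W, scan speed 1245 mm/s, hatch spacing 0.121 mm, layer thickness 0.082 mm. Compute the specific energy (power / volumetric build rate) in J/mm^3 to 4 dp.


Build rate = 1245 * 0.121 * 0.082 = 12.35289 mm^3/s
SE = 190 / 12.35289 = 15.381 J/mm^3


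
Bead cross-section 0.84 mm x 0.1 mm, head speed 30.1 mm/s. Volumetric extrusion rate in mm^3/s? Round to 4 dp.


Rate = 0.84 * 0.1 * 30.1 = 2.5284 mm^3/s


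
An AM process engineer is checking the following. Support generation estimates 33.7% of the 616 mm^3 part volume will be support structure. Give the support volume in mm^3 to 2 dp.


V_support = 616 * 0.337 = 207.59 mm^3


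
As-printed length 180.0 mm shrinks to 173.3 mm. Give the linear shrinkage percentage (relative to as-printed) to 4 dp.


Shrinkage = ((180.0-173.3)/180.0)*100 = 3.7222 %


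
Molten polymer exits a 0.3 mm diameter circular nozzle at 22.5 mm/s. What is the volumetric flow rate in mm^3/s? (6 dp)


A = pi*(0.3/2)^2 = 0.07068583 mm^2
Q = 0.07068583 * 22.5 = 1.590431 mm^3/s


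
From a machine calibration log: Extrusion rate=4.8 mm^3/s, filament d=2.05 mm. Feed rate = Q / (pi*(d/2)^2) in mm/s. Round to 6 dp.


A = pi*(2.05/2)^2 = 3.300636
v = 4.8 / 3.300636 = 1.454265 mm/s


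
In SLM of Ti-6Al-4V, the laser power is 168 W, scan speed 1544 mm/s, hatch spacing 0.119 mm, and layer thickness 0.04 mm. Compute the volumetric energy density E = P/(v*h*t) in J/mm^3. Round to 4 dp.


E = 168 / (1544*0.119*0.04) = 22.8589 J/mm^3


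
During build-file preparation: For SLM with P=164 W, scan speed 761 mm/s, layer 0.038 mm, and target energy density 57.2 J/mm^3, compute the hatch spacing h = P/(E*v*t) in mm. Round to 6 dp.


h = 164 / (57.2*761*0.038) = 0.099147 mm


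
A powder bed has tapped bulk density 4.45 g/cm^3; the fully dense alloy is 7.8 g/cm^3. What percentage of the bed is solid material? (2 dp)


Packing = (4.45/7.8)*100 = 57.05 %


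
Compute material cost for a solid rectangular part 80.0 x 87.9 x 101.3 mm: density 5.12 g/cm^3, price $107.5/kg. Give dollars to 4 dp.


V = 80.0 * 87.9 * 101.3 = 712341.6 mm^3 = 712.3416 cm^3
Mass = 712.3416 * 5.12 / 1000 = 3.64718899 kg
Cost = 3.64718899 * 107.5 = 392.0728 $


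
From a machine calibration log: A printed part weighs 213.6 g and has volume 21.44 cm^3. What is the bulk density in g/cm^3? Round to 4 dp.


rho = 213.6 / 21.44 = 9.9627 g/cm^3


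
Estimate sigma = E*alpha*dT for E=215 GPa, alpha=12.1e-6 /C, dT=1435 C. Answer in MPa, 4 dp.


sigma = 215*1000 * 12.1e-6 * 1435 = 3733.1525 MPa


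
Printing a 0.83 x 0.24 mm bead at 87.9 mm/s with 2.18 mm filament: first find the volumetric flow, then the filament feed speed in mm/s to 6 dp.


Q = 0.83 * 0.24 * 87.9 = 17.50968 mm^3/s
A_fil = pi*(2.18/2)^2 = 3.73252623 mm^2
v_feed = 17.50968 / 3.73252623 = 4.691107 mm/s


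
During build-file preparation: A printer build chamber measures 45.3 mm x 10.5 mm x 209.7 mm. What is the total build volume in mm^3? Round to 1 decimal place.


V = 45.3 * 10.5 * 209.7 = 99743.8 mm^3
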